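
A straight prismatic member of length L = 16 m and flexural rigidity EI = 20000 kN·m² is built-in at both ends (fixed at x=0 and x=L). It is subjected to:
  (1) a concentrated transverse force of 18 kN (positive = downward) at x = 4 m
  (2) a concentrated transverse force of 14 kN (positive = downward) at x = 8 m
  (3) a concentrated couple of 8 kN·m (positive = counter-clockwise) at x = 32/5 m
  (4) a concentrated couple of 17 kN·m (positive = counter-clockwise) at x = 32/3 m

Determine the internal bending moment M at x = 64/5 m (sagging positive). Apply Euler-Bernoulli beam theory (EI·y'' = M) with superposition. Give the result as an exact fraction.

Load 1 — point force P=18 kN at a=4 m (b=L-a=12):
  M_1 = Pa²(a+3b)(L-x)/L³ - Pa²b/L²  [x>a] = 18·4²·(4+3·12)·(16-(64/5))/16³ - 18·4²·12/16² = -9/2 kN·m
Load 2 — point force P=14 kN at a=8 m (b=L-a=8):
  M_2 = Pa²(a+3b)(L-x)/L³ - Pa²b/L²  [x>a] = 14·8²·(8+3·8)·(16-(64/5))/16³ - 14·8²·8/16² = -28/5 kN·m
Load 3 — applied couple M₀=8 kN·m at a=32/5 m (b=L-a=48/5):
  M_3 = R_Ax - M_A - M₀  [x>a] with R_A=18/25, M_A=24/25 = (18/25)·(64/5) - (24/25) - 8 = 32/125 kN·m
Load 4 — applied couple M₀=17 kN·m at a=32/3 m (b=L-a=16/3):
  M_4 = R_Ax - M_A - M₀  [x>a] with R_A=17/12, M_A=17/3 = (17/12)·(64/5) - (17/3) - 17 = -68/15 kN·m
Superposition: M = Σ M_i = -10783/750 kN·m ≈ -14.377333 kN·m

M(64/5) = -10783/750 kN·m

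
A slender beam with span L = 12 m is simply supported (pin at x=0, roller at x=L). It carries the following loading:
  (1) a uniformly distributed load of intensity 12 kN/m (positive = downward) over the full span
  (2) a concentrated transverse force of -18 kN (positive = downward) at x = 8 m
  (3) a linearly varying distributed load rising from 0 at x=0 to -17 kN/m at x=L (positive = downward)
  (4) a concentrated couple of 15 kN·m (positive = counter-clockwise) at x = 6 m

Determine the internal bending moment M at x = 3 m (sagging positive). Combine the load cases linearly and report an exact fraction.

Load 1 — uniform load w=12 kN/m over full span:
  M_1 = wx(L-x)/2 = 12·3·(12-3)/2 = 162 kN·m
Load 2 — point force P=-18 kN at a=8 m (b=L-a=4):
  M_2 = Pbx/L  [x≤a] = (-18)·4·3/12 = -18 kN·m
Load 3 — triangular load w₀=-17 kN/m (0→w₀ over full span):
  M_3 = w₀Lx/6 - w₀x³/(6L) = (-17)·12·3/6 - (-17)·3³/(6·12) = -765/8 kN·m
Load 4 — applied couple M₀=15 kN·m at a=6 m (b=L-a=6):
  M_4 = M₀x/L  [x≤a] = 15·3/12 = 15/4 kN·m
Superposition: M = Σ M_i = 417/8 kN·m ≈ 52.125000 kN·m

M(3) = 417/8 kN·m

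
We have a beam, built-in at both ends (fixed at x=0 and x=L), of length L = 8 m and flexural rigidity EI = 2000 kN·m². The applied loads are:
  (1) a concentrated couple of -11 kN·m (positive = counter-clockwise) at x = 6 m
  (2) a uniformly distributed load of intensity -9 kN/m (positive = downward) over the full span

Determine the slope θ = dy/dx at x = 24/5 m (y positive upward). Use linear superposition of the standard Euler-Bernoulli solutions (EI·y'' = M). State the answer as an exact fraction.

Load 1 — applied couple M₀=-11 kN·m at a=6 m (b=L-a=2):
  θ_1 = (R_Ax²/2 - M_Ax)/EI  [x≤a] with R_A=-99/64, M_A=-55/16 = ((-99/64)·(24/5)²/2 - (-55/16)·(24/5))/2000 = -33/50000 rad
Load 2 — uniform load w=-9 kN/m over full span:
  θ_2 = -wx(L-x)(L-2x)/(12EI) = -(-9)·(24/5)·(8-(24/5))·(8-2·(24/5))/(12·2000) = -144/15625 rad
Superposition: θ = Σ θ_i = -2469/250000 rad ≈ -0.009876 rad

θ(24/5) = -2469/250000 rad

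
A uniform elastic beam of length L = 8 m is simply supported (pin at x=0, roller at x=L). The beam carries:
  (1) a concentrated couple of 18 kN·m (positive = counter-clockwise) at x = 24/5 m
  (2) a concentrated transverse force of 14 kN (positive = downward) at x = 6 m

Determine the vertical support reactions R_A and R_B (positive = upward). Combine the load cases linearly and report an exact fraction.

R_A = 23/4 kN, R_B = 33/4 kN

Load 1 — applied couple M₀=18 kN·m at a=24/5 m (b=L-a=16/5):
  R_A = M₀/L = 18/8 = 9/4 kN
  R_B = -M₀/L = -18/8 = -9/4 kN
Load 2 — point force P=14 kN at a=6 m (b=L-a=2):
  R_A = Pb/L = 14·2/8 = 7/2 kN
  R_B = Pa/L = 14·6/8 = 21/2 kN
Superposition: R_A = 23/4 kN, R_B = 33/4 kN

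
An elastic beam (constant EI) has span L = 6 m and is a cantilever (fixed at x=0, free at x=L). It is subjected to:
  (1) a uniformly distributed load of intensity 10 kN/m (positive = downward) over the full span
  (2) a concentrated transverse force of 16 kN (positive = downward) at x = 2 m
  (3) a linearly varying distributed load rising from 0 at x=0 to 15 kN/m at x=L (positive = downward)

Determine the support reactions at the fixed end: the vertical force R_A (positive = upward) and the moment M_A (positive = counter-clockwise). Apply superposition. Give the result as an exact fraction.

R_A = 121 kN, M_A = 392 kN·m

Load 1 — uniform load w=10 kN/m over full span:
  R_A = wL = 10·6 = 60 kN
  M_A = wL²/2 = 10·6²/2 = 180 kN·m
Load 2 — point force P=16 kN at a=2 m (b=L-a=4):
  R_A = P = 16 kN
  M_A = Pa = 16·2 = 32 kN·m
Load 3 — triangular load w₀=15 kN/m (0→w₀ over full span):
  R_A = w₀L/2 = 15·6/2 = 45 kN
  M_A = w₀L²/3 = 15·6²/3 = 180 kN·m
Superposition: R_A = 121 kN, M_A = 392 kN·m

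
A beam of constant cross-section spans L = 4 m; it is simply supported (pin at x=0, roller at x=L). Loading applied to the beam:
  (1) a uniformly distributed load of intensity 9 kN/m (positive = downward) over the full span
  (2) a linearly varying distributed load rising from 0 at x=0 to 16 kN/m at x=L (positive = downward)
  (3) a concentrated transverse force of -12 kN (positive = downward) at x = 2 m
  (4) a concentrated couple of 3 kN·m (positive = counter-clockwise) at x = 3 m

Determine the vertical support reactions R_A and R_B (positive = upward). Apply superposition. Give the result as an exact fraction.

Load 1 — uniform load w=9 kN/m over full span:
  R_A = wL/2 = 9·4/2 = 18 kN
  R_B = wL/2 = 9·4/2 = 18 kN
Load 2 — triangular load w₀=16 kN/m (0→w₀ over full span):
  R_A = w₀L/6 = 16·4/6 = 32/3 kN
  R_B = w₀L/3 = 16·4/3 = 64/3 kN
Load 3 — point force P=-12 kN at a=2 m (b=L-a=2):
  R_A = Pb/L = (-12)·2/4 = -6 kN
  R_B = Pa/L = (-12)·2/4 = -6 kN
Load 4 — applied couple M₀=3 kN·m at a=3 m (b=L-a=1):
  R_A = M₀/L = 3/4 kN
  R_B = -M₀/L = -3/4 kN
Superposition: R_A = 281/12 kN, R_B = 391/12 kN

R_A = 281/12 kN, R_B = 391/12 kN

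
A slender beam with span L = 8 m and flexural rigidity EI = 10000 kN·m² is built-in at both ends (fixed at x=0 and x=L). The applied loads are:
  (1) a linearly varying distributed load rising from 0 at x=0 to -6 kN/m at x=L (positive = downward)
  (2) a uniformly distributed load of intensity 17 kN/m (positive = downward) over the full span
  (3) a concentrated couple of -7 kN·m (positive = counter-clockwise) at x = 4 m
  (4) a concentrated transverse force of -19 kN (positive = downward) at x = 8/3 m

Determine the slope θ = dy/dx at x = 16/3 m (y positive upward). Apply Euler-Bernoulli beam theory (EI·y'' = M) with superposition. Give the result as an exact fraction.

Load 1 — triangular load w₀=-6 kN/m (0→w₀ over full span):
  θ_1 = -w₀(2x(L-x)(L-2x)(x+2L)+x²(L-x)²)/(120LEI) = -(-6)·(2·(16/3)·(8-(16/3))·(8-2·(16/3))·((16/3)+2·8)+(16/3)²·(8-(16/3))²)/(120·8·10000) = -224/253125 rad
Load 2 — uniform load w=17 kN/m over full span:
  θ_2 = -wx(L-x)(L-2x)/(12EI) = -17·(16/3)·(8-(16/3))·(8-2·(16/3))/(12·10000) = 272/50625 rad
Load 3 — applied couple M₀=-7 kN·m at a=4 m (b=L-a=4):
  θ_3 = (R_Ax²/2 - M_Ax - M₀(x-a))/EI  [x>a] with R_A=-21/16, M_A=-7/4 = ((-21/16)·(16/3)²/2 - (-7/4)·(16/3) - (-7)·((16/3)-4))/10000 = 0 rad
Load 4 — point force P=-19 kN at a=8/3 m (b=L-a=16/3):
  θ_4 = Pa²(L-x)(2bL-(3b+a)(L-x))/(2L³EI)  [x>a] = (-19)·(8/3)²·(8-(16/3))·(2·(16/3)·8-(3·(16/3)+(8/3))·(8-(16/3)))/(2·8³·10000) = -38/30375 rad
Superposition: θ = Σ θ_i = 2458/759375 rad ≈ 0.003237 rad

θ(16/3) = 2458/759375 rad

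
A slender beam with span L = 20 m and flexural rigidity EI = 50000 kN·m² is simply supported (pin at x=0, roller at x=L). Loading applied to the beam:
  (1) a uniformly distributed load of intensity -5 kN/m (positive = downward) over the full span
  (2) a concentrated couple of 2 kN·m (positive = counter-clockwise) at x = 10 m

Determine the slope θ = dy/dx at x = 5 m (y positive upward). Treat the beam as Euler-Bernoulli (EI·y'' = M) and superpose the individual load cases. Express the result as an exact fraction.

θ(5) = 2749/120000 rad

Load 1 — uniform load w=-5 kN/m over full span:
  θ_1 = -w(L³-6Lx²+4x³)/(24EI) = -(-5)·(20³-6·20·5²+4·5³)/(24·50000) = 11/480 rad
Load 2 — applied couple M₀=2 kN·m at a=10 m (b=L-a=10):
  θ_2 = (M₀x²/(2L)+C₁)/EI  [x≤a] with C₁=M₀(3b²-L²)/(6L)=-5/3 = (2·5²/(2·20)+(-5/3))/50000 = -1/120000 rad
Superposition: θ = Σ θ_i = 2749/120000 rad ≈ 0.022908 rad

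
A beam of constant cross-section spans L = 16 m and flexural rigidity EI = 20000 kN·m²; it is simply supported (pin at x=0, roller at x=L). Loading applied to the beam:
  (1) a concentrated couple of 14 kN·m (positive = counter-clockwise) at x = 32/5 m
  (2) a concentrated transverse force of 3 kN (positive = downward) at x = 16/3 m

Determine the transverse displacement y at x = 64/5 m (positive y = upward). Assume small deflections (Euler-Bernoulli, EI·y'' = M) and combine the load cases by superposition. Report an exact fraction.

Load 1 — applied couple M₀=14 kN·m at a=32/5 m (b=L-a=48/5):
  y_1 = (M₀x³/(6L)-M₀(x-a)²/2+C₁x)/EI  [x>a] with C₁=M₀(3b²-L²)/(6L)=224/75 = (14·(64/5)³/(6·16)-14·((64/5)-(32/5))²/2+(224/75)·(64/5))/20000 = 224/78125 m
Load 2 — point force P=3 kN at a=16/3 m (b=L-a=32/3):
  y_2 = -Pa(L-x)(2Lx-a²-x²)/(6LEI)  [x>a] = -3·(16/3)·(16-(64/5))·(2·16·(64/5)-(16/3)²-(64/5)²)/(6·16·20000) = -12224/2109375 m
Superposition: y = Σ y_i = -6176/2109375 m ≈ -0.002928 m

y(64/5) = -6176/2109375 m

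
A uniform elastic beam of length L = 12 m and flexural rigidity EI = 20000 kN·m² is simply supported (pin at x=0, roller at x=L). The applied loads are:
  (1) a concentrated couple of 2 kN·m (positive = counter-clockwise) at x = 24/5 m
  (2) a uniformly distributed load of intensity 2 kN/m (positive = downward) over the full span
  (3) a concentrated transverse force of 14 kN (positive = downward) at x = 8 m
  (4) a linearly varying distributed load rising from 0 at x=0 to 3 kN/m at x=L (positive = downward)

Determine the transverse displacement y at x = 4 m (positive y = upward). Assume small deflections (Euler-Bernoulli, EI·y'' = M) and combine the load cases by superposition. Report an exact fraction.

Load 1 — applied couple M₀=2 kN·m at a=24/5 m (b=L-a=36/5):
  y_1 = (M₀x³/(6L)+C₁x)/EI  [x≤a] with C₁=M₀(3b²-L²)/(6L)=8/25 = (2·4³/(6·12)+(8/25)·4)/20000 = 43/281250 m
Load 2 — uniform load w=2 kN/m over full span:
  y_2 = -wx(L³-2Lx²+x³)/(24EI) = -2·4·(12³-2·12·4²+4³)/(24·20000) = -44/1875 m
Load 3 — point force P=14 kN at a=8 m (b=L-a=4):
  y_3 = -Pbx(L²-b²-x²)/(6LEI)  [x≤a] = -14·4·4·(12²-4²-4²)/(6·12·20000) = -98/5625 m
Load 4 — triangular load w₀=3 kN/m (0→w₀ over full span):
  y_4 = -w₀x(7L⁴-10L²x²+3x⁴)/(360LEI) = -3·4·(7·12⁴-10·12²·4²+3·4⁴)/(360·12·20000) = -32/1875 m
Superposition: y = Σ y_i = -5419/93750 m ≈ -0.057803 m

y(4) = -5419/93750 m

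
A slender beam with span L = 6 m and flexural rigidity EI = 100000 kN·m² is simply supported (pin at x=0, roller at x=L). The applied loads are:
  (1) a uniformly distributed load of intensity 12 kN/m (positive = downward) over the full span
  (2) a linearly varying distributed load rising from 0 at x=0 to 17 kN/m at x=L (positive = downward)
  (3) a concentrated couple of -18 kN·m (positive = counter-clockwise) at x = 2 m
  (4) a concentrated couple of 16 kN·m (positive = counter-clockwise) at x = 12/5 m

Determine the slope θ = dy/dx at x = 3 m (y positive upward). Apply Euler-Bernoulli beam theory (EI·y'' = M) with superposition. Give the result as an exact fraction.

Load 1 — uniform load w=12 kN/m over full span:
  θ_1 = -w(L³-6Lx²+4x³)/(24EI) = -12·(6³-6·6·3²+4·3³)/(24·100000) = 0 rad
Load 2 — triangular load w₀=17 kN/m (0→w₀ over full span):
  θ_2 = -w₀(7L⁴-30L²x²+15x⁴)/(360LEI) = -17·(7·6⁴-30·6²·3²+15·3⁴)/(360·6·100000) = -357/8000000 rad
Load 3 — applied couple M₀=-18 kN·m at a=2 m (b=L-a=4):
  θ_3 = (M₀x²/(2L)-M₀(x-a)+C₁)/EI  [x>a] with C₁=M₀(3b²-L²)/(6L)=-6 = ((-18)·3²/(2·6)-(-18)·(3-2)+(-6))/100000 = -3/200000 rad
Load 4 — applied couple M₀=16 kN·m at a=12/5 m (b=L-a=18/5):
  θ_4 = (M₀x²/(2L)-M₀(x-a)+C₁)/EI  [x>a] with C₁=M₀(3b²-L²)/(6L)=32/25 = (16·3²/(2·6)-16·(3-(12/5))+(32/25))/100000 = 23/625000 rad
Superposition: θ = Σ θ_i = -913/40000000 rad ≈ -0.000023 rad

θ(3) = -913/40000000 rad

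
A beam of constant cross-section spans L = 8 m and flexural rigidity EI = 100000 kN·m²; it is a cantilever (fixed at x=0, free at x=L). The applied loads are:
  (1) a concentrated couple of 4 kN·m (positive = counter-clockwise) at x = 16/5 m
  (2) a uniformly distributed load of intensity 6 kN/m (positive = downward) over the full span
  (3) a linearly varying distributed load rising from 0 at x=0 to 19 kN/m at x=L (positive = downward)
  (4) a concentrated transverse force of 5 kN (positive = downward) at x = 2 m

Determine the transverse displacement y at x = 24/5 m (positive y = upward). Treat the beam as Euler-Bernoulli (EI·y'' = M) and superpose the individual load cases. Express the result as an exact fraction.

y(24/5) = -56006551/1171875000 m

Load 1 — applied couple M₀=4 kN·m at a=16/5 m (b=L-a=24/5):
  y_1 = M₀a(2x-a)/(2EI)  [x>a] = 4·(16/5)·(2·(24/5)-(16/5))/(2·100000) = 32/78125 m
Load 2 — uniform load w=6 kN/m over full span:
  y_2 = -wx²(x²-4Lx+6L²)/(24EI) = -6·(24/5)²·((24/5)²-4·8·(24/5)+6·8²)/(24·100000) = -28512/1953125 m
Load 3 — triangular load w₀=19 kN/m (0→w₀ over full span):
  y_3 = (w₀Lx³/12-w₀L²x²/6-w₀x⁵/(120L))/EI = (19·8·(24/5)³/12-19·8²·(24/5)²/6-19·(24/5)⁵/(120·8))/100000 = -1620624/48828125 m
Load 4 — point force P=5 kN at a=2 m (b=L-a=6):
  y_4 = -Pa²(3x-a)/(6EI)  [x>a] = -5·2²·(3·(24/5)-2)/(6·100000) = -31/75000 m
Superposition: y = Σ y_i = -56006551/1171875000 m ≈ -0.047792 m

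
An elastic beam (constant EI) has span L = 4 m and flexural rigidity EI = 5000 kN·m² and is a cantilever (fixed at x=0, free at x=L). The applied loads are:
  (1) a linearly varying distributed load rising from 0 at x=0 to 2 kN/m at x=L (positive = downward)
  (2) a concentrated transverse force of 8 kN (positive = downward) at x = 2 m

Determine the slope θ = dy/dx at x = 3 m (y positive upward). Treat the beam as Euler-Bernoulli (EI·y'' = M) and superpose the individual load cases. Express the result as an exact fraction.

Load 1 — triangular load w₀=2 kN/m (0→w₀ over full span):
  θ_1 = (w₀Lx²/4-w₀L²x/3-w₀x⁴/(24L))/EI = (2·4·3²/4-2·4²·3/3-2·3⁴/(24·4))/5000 = -251/80000 rad
Load 2 — point force P=8 kN at a=2 m (b=L-a=2):
  θ_2 = -Pa²/(2EI)  [x>a] = -8·2²/(2·5000) = -2/625 rad
Superposition: θ = Σ θ_i = -507/80000 rad ≈ -0.006338 rad

θ(3) = -507/80000 rad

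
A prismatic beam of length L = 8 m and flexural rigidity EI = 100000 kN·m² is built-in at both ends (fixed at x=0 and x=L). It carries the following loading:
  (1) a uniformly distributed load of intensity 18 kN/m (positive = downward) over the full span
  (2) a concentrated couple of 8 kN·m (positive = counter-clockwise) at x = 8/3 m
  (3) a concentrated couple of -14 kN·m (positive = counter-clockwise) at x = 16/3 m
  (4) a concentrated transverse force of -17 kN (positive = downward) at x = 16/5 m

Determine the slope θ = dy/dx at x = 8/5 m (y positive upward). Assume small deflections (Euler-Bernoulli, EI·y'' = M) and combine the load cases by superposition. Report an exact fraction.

Load 1 — uniform load w=18 kN/m over full span:
  θ_1 = -wx(L-x)(L-2x)/(12EI) = -18·(8/5)·(8-(8/5))·(8-2·(8/5))/(12·100000) = -288/390625 rad
Load 2 — applied couple M₀=8 kN·m at a=8/3 m (b=L-a=16/3):
  θ_2 = (R_Ax²/2 - M_Ax)/EI  [x≤a] with R_A=4/3, M_A=0 = ((4/3)·(8/5)²/2 - 0·(8/5))/100000 = 4/234375 rad
Load 3 — applied couple M₀=-14 kN·m at a=16/3 m (b=L-a=8/3):
  θ_3 = (R_Ax²/2 - M_Ax)/EI  [x≤a] with R_A=-7/3, M_A=-14/3 = ((-7/3)·(8/5)²/2 - (-14/3)·(8/5))/100000 = 7/156250 rad
Load 4 — point force P=-17 kN at a=16/5 m (b=L-a=24/5):
  θ_4 = -Pb²x(2aL-(3a+b)x)/(2L³EI)  [x≤a] = -(-17)·(24/5)²·(8/5)·(2·(16/5)·8-(3·(16/5)+(24/5))·(8/5))/(2·8³·100000) = 1683/9765625 rad
Superposition: θ = Σ θ_i = -29477/58593750 rad ≈ -0.000503 rad

θ(8/5) = -29477/58593750 rad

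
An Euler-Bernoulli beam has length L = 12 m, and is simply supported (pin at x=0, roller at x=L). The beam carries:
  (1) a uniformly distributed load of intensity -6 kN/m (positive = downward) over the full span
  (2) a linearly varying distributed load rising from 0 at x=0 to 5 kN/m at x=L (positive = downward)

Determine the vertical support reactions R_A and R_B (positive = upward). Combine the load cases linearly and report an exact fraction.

Load 1 — uniform load w=-6 kN/m over full span:
  R_A = wL/2 = (-6)·12/2 = -36 kN
  R_B = wL/2 = (-6)·12/2 = -36 kN
Load 2 — triangular load w₀=5 kN/m (0→w₀ over full span):
  R_A = w₀L/6 = 5·12/6 = 10 kN
  R_B = w₀L/3 = 5·12/3 = 20 kN
Superposition: R_A = -26 kN, R_B = -16 kN

R_A = -26 kN, R_B = -16 kN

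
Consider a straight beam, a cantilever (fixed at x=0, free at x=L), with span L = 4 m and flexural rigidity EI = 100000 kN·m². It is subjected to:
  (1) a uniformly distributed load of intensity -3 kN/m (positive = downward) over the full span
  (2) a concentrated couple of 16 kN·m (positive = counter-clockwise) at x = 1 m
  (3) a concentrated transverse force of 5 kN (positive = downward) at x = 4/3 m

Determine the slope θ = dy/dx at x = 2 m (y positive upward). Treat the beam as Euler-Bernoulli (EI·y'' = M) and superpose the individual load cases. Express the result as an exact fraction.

Load 1 — uniform load w=-3 kN/m over full span:
  θ_1 = -wx(x²-3Lx+3L²)/(6EI) = -(-3)·2·(2²-3·4·2+3·4²)/(6·100000) = 7/25000 rad
Load 2 — applied couple M₀=16 kN·m at a=1 m (b=L-a=3):
  θ_2 = M₀a/EI  [x>a] = 16·1/100000 = 1/6250 rad
Load 3 — point force P=5 kN at a=4/3 m (b=L-a=8/3):
  θ_3 = -Pa²/(2EI)  [x>a] = -5·(4/3)²/(2·100000) = -1/22500 rad
Superposition: θ = Σ θ_i = 89/225000 rad ≈ 0.000396 rad

θ(2) = 89/225000 rad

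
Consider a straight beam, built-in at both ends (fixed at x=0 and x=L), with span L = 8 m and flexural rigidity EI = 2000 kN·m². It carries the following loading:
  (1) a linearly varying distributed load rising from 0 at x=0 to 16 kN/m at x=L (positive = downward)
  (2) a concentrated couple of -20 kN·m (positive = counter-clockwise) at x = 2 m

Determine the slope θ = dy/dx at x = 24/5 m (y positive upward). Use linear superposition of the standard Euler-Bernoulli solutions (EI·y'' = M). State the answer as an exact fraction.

Load 1 — triangular load w₀=16 kN/m (0→w₀ over full span):
  θ_1 = -w₀(2x(L-x)(L-2x)(x+2L)+x²(L-x)²)/(120LEI) = -16·(2·(24/5)·(8-(24/5))·(8-2·(24/5))·((24/5)+2·8)+(24/5)²·(8-(24/5))²)/(120·8·2000) = 512/78125 rad
Load 2 — applied couple M₀=-20 kN·m at a=2 m (b=L-a=6):
  θ_2 = (R_Ax²/2 - M_Ax - M₀(x-a))/EI  [x>a] with R_A=-45/16, M_A=15/4 = ((-45/16)·(24/5)²/2 - (15/4)·(24/5) - (-20)·((24/5)-2))/2000 = 7/2500 rad
Superposition: θ = Σ θ_i = 2923/312500 rad ≈ 0.009354 rad

θ(24/5) = 2923/312500 rad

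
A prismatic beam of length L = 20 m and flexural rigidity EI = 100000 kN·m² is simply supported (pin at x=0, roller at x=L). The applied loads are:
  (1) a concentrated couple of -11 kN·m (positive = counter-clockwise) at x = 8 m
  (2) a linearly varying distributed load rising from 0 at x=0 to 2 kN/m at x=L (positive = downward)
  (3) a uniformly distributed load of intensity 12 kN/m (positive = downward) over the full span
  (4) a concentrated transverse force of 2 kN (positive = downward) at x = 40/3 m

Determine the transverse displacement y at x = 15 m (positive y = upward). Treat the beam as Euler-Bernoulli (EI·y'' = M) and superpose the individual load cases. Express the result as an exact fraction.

Load 1 — applied couple M₀=-11 kN·m at a=8 m (b=L-a=12):
  y_1 = (M₀x³/(6L)-M₀(x-a)²/2+C₁x)/EI  [x>a] with C₁=M₀(3b²-L²)/(6L)=-44/15 = ((-11)·15³/(6·20)-(-11)·(15-8)²/2+(-44/15)·15)/100000 = -671/800000 m
Load 2 — triangular load w₀=2 kN/m (0→w₀ over full span):
  y_2 = -w₀x(7L⁴-10L²x²+3x⁴)/(360LEI) = -2·15·(7·20⁴-10·20²·15²+3·15⁴)/(360·20·100000) = -119/7680 m
Load 3 — uniform load w=12 kN/m over full span:
  y_3 = -wx(L³-2Lx²+x³)/(24EI) = -12·15·(20³-2·20·15²+15³)/(24·100000) = -57/320 m
Load 4 — point force P=2 kN at a=40/3 m (b=L-a=20/3):
  y_4 = -Pa(L-x)(2Lx-a²-x²)/(6LEI)  [x>a] = -2·(40/3)·(20-15)·(2·20·15-(40/3)²-15²)/(6·20·100000) = -71/32400 m
Superposition: y = Σ y_i = -25485827/129600000 m ≈ -0.196650 m

y(15) = -25485827/129600000 m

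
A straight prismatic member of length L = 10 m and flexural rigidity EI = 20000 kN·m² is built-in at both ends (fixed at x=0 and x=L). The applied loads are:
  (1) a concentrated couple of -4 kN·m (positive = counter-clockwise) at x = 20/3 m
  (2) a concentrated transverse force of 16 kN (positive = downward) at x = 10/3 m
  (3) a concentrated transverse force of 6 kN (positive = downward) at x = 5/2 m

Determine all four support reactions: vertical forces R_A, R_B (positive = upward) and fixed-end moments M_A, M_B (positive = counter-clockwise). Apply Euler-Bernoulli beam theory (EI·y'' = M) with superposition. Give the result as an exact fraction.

Load 1 — applied couple M₀=-4 kN·m at a=20/3 m (b=L-a=10/3):
  R_A = 6M₀ab/L³ = 6·(-4)·(20/3)·(10/3)/10³ = -8/15 kN
  M_A = M₀b(2a-b)/L² = (-4)·(10/3)·(2·(20/3)-(10/3))/10² = -4/3 kN·m
  R_B = -6M₀ab/L³ = -6·(-4)·(20/3)·(10/3)/10³ = 8/15 kN
  M_B = M₀a(2b-a)/L² = (-4)·(20/3)·(2·(10/3)-(20/3))/10² = 0 kN·m
Load 2 — point force P=16 kN at a=10/3 m (b=L-a=20/3):
  R_A = Pb²(3a+b)/L³ = 16·(20/3)²·(3·(10/3)+(20/3))/10³ = 320/27 kN
  M_A = Pab²/L² = 16·(10/3)·(20/3)²/10² = 640/27 kN·m
  R_B = Pa²(a+3b)/L³ = 16·(10/3)²·((10/3)+3·(20/3))/10³ = 112/27 kN
  M_B = -Pa²b/L² = -16·(10/3)²·(20/3)/10² = -320/27 kN·m
Load 3 — point force P=6 kN at a=5/2 m (b=L-a=15/2):
  R_A = Pb²(3a+b)/L³ = 6·(15/2)²·(3·(5/2)+(15/2))/10³ = 81/16 kN
  M_A = Pab²/L² = 6·(5/2)·(15/2)²/10² = 135/16 kN·m
  R_B = Pa²(a+3b)/L³ = 6·(5/2)²·((5/2)+3·(15/2))/10³ = 15/16 kN
  M_B = -Pa²b/L² = -6·(5/2)²·(15/2)/10² = -45/16 kN·m
Superposition: R_A = 35383/2160 kN, M_A = 13309/432 kN·m, R_B = 12137/2160 kN, M_B = -6335/432 kN·m

R_A = 35383/2160 kN, M_A = 13309/432 kN·m, R_B = 12137/2160 kN, M_B = -6335/432 kN·m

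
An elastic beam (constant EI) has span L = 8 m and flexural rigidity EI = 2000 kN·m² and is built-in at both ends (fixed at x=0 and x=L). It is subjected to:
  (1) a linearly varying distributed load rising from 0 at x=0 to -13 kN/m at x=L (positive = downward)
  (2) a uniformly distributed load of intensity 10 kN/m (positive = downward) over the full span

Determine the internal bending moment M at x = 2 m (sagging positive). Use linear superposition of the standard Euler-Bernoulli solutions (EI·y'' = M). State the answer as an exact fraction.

Load 1 — triangular load w₀=-13 kN/m (0→w₀ over full span):
  M_1 = 3w₀Lx/20 - w₀L²/30 - w₀x³/(6L) = 3·(-13)·8·2/20 - (-13)·8²/30 - (-13)·2³/(6·8) = -13/10 kN·m
Load 2 — uniform load w=10 kN/m over full span:
  M_2 = wLx/2 - wL²/12 - wx²/2 = 10·8·2/2 - 10·8²/12 - 10·2²/2 = 20/3 kN·m
Superposition: M = Σ M_i = 161/30 kN·m ≈ 5.366667 kN·m

M(2) = 161/30 kN·m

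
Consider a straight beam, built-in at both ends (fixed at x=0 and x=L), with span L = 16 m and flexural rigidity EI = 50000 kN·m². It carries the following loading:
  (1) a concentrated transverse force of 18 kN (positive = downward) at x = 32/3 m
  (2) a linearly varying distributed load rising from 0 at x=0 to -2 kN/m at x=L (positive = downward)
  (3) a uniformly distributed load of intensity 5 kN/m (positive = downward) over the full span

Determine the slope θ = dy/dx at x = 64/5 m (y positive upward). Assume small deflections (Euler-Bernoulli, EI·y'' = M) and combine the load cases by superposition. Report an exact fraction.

θ(64/5) = 23104/5859375 rad

Load 1 — point force P=18 kN at a=32/3 m (b=L-a=16/3):
  θ_1 = Pa²(L-x)(2bL-(3b+a)(L-x))/(2L³EI)  [x>a] = 18·(32/3)²·(16-(64/5))·(2·(16/3)·16-(3·(16/3)+(32/3))·(16-(64/5)))/(2·16³·50000) = 64/46875 rad
Load 2 — triangular load w₀=-2 kN/m (0→w₀ over full span):
  θ_2 = -w₀(2x(L-x)(L-2x)(x+2L)+x²(L-x)²)/(120LEI) = -(-2)·(2·(64/5)·(16-(64/5))·(16-2·(64/5))·((64/5)+2·16)+(64/5)²·(16-(64/5))²)/(120·16·50000) = -4096/5859375 rad
Load 3 — uniform load w=5 kN/m over full span:
  θ_3 = -wx(L-x)(L-2x)/(12EI) = -5·(64/5)·(16-(64/5))·(16-2·(64/5))/(12·50000) = 256/78125 rad
Superposition: θ = Σ θ_i = 23104/5859375 rad ≈ 0.003943 rad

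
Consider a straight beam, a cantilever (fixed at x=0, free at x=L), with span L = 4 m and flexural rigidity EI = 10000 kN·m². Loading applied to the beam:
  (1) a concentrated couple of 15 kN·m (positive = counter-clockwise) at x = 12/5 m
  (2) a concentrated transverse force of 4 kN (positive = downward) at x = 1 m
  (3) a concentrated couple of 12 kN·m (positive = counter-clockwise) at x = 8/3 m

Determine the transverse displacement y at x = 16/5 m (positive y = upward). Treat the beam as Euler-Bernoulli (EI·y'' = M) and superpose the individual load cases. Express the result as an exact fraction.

y(16/5) = 63/5000 m

Load 1 — applied couple M₀=15 kN·m at a=12/5 m (b=L-a=8/5):
  y_1 = M₀a(2x-a)/(2EI)  [x>a] = 15·(12/5)·(2·(16/5)-(12/5))/(2·10000) = 9/1250 m
Load 2 — point force P=4 kN at a=1 m (b=L-a=3):
  y_2 = -Pa²(3x-a)/(6EI)  [x>a] = -4·1²·(3·(16/5)-1)/(6·10000) = -43/75000 m
Load 3 — applied couple M₀=12 kN·m at a=8/3 m (b=L-a=4/3):
  y_3 = M₀a(2x-a)/(2EI)  [x>a] = 12·(8/3)·(2·(16/5)-(8/3))/(2·10000) = 56/9375 m
Superposition: y = Σ y_i = 63/5000 m ≈ 0.012600 m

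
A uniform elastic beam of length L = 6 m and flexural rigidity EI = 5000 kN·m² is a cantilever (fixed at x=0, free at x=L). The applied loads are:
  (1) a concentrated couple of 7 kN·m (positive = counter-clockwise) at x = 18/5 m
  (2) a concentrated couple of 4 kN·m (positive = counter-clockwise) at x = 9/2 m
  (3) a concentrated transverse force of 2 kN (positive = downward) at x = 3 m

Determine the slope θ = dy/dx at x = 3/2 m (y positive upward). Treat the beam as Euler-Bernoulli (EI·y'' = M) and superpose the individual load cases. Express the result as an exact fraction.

θ(3/2) = 39/20000 rad

Load 1 — applied couple M₀=7 kN·m at a=18/5 m (b=L-a=12/5):
  θ_1 = M₀x/EI  [x≤a] = 7·(3/2)/5000 = 21/10000 rad
Load 2 — applied couple M₀=4 kN·m at a=9/2 m (b=L-a=3/2):
  θ_2 = M₀x/EI  [x≤a] = 4·(3/2)/5000 = 3/2500 rad
Load 3 — point force P=2 kN at a=3 m (b=L-a=3):
  θ_3 = -Px(2a-x)/(2EI)  [x≤a] = -2·(3/2)·(2·3-(3/2))/(2·5000) = -27/20000 rad
Superposition: θ = Σ θ_i = 39/20000 rad ≈ 0.001950 rad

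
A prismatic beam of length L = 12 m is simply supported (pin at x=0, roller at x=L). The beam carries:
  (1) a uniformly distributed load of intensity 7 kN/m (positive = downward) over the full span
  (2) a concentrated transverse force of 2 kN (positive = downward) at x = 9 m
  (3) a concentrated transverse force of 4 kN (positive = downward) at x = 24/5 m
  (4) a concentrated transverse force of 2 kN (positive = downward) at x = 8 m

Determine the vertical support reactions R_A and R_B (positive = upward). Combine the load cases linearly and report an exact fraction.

Load 1 — uniform load w=7 kN/m over full span:
  R_A = wL/2 = 7·12/2 = 42 kN
  R_B = wL/2 = 7·12/2 = 42 kN
Load 2 — point force P=2 kN at a=9 m (b=L-a=3):
  R_A = Pb/L = 2·3/12 = 1/2 kN
  R_B = Pa/L = 2·9/12 = 3/2 kN
Load 3 — point force P=4 kN at a=24/5 m (b=L-a=36/5):
  R_A = Pb/L = 4·(36/5)/12 = 12/5 kN
  R_B = Pa/L = 4·(24/5)/12 = 8/5 kN
Load 4 — point force P=2 kN at a=8 m (b=L-a=4):
  R_A = Pb/L = 2·4/12 = 2/3 kN
  R_B = Pa/L = 2·8/12 = 4/3 kN
Superposition: R_A = 1367/30 kN, R_B = 1393/30 kN

R_A = 1367/30 kN, R_B = 1393/30 kN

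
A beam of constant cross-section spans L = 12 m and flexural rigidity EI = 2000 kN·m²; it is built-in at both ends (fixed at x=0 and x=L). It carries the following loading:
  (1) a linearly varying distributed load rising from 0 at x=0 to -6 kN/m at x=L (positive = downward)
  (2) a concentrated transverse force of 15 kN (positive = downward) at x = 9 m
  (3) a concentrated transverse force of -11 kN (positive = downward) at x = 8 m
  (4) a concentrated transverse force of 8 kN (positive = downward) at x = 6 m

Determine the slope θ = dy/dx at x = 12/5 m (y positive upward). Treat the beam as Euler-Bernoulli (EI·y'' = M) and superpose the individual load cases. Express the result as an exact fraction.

θ(12/5) = 86927/7500000 rad

Load 1 — triangular load w₀=-6 kN/m (0→w₀ over full span):
  θ_1 = -w₀(2x(L-x)(L-2x)(x+2L)+x²(L-x)²)/(120LEI) = -(-6)·(2·(12/5)·(12-(12/5))·(12-2·(12/5))·((12/5)+2·12)+(12/5)²·(12-(12/5))²)/(120·12·2000) = 1512/78125 rad
Load 2 — point force P=15 kN at a=9 m (b=L-a=3):
  θ_2 = -Pb²x(2aL-(3a+b)x)/(2L³EI)  [x≤a] = -15·3²·(12/5)·(2·9·12-(3·9+3)·(12/5))/(2·12³·2000) = -27/4000 rad
Load 3 — point force P=-11 kN at a=8 m (b=L-a=4):
  θ_3 = -Pb²x(2aL-(3a+b)x)/(2L³EI)  [x≤a] = -(-11)·4²·(12/5)·(2·8·12-(3·8+4)·(12/5))/(2·12³·2000) = 143/18750 rad
Load 4 — point force P=8 kN at a=6 m (b=L-a=6):
  θ_4 = -Pb²x(2aL-(3a+b)x)/(2L³EI)  [x≤a] = -8·6²·(12/5)·(2·6·12-(3·6+6)·(12/5))/(2·12³·2000) = -27/3125 rad
Superposition: θ = Σ θ_i = 86927/7500000 rad ≈ 0.011590 rad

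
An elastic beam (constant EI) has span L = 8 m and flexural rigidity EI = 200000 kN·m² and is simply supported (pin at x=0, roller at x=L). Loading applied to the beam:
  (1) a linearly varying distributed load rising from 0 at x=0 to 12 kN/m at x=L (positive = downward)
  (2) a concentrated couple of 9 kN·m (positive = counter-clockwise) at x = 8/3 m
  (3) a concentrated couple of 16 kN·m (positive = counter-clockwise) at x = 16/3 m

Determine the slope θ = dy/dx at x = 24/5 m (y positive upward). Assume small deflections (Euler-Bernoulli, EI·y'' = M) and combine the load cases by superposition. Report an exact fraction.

θ(24/5) = 26897/140625000 rad

Load 1 — triangular load w₀=12 kN/m (0→w₀ over full span):
  θ_1 = -w₀(7L⁴-30L²x²+15x⁴)/(360LEI) = -12·(7·8⁴-30·8²·(24/5)²+15·(24/5)⁴)/(360·8·200000) = 928/5859375 rad
Load 2 — applied couple M₀=9 kN·m at a=8/3 m (b=L-a=16/3):
  θ_2 = (M₀x²/(2L)-M₀(x-a)+C₁)/EI  [x>a] with C₁=M₀(3b²-L²)/(6L)=4 = (9·(24/5)²/(2·8)-9·((24/5)-(8/3))+4)/200000 = -7/625000 rad
Load 3 — applied couple M₀=16 kN·m at a=16/3 m (b=L-a=8/3):
  θ_3 = (M₀x²/(2L)+C₁)/EI  [x≤a] with C₁=M₀(3b²-L²)/(6L)=-128/9 = (16·(24/5)²/(2·8)+(-128/9))/200000 = 31/703125 rad
Superposition: θ = Σ θ_i = 26897/140625000 rad ≈ 0.000191 rad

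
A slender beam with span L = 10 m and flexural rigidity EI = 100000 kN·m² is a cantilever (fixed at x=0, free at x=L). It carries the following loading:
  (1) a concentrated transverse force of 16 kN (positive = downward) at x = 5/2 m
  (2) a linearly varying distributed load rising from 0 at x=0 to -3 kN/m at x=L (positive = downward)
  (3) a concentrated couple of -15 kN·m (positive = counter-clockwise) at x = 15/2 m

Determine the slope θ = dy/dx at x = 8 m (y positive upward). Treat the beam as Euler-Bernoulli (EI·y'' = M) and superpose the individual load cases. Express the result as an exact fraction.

Load 1 — point force P=16 kN at a=5/2 m (b=L-a=15/2):
  θ_1 = -Pa²/(2EI)  [x>a] = -16·(5/2)²/(2·100000) = -1/2000 rad
Load 2 — triangular load w₀=-3 kN/m (0→w₀ over full span):
  θ_2 = (w₀Lx²/4-w₀L²x/3-w₀x⁴/(24L))/EI = ((-3)·10·8²/4-(-3)·10²·8/3-(-3)·8⁴/(24·10))/100000 = 58/15625 rad
Load 3 — applied couple M₀=-15 kN·m at a=15/2 m (b=L-a=5/2):
  θ_3 = M₀a/EI  [x>a] = (-15)·(15/2)/100000 = -9/8000 rad
Superposition: θ = Σ θ_i = 2087/1000000 rad ≈ 0.002087 rad

θ(8) = 2087/1000000 rad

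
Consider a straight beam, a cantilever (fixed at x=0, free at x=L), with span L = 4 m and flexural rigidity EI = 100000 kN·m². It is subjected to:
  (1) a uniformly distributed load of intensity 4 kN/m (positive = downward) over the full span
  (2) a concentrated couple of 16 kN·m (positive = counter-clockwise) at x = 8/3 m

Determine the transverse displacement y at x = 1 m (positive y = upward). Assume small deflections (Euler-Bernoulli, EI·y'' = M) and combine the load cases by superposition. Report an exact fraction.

Load 1 — uniform load w=4 kN/m over full span:
  y_1 = -wx²(x²-4Lx+6L²)/(24EI) = -4·1²·(1²-4·4·1+6·4²)/(24·100000) = -27/200000 m
Load 2 — applied couple M₀=16 kN·m at a=8/3 m (b=L-a=4/3):
  y_2 = M₀x²/(2EI)  [x≤a] = 16·1²/(2·100000) = 1/12500 m
Superposition: y = Σ y_i = -11/200000 m ≈ -0.000055 m

y(1) = -11/200000 m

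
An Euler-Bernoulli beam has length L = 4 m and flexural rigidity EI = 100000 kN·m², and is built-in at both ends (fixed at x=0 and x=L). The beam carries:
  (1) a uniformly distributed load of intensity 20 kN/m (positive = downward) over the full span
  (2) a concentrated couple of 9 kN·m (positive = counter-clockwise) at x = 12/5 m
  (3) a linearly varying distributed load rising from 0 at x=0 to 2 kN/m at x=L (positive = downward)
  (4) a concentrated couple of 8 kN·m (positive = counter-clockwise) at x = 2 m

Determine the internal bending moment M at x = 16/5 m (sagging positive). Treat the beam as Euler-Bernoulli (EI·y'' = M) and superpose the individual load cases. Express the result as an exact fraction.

Load 1 — uniform load w=20 kN/m over full span:
  M_1 = wLx/2 - wL²/12 - wx²/2 = 20·4·(16/5)/2 - 20·4²/12 - 20·(16/5)²/2 = -16/15 kN·m
Load 2 — applied couple M₀=9 kN·m at a=12/5 m (b=L-a=8/5):
  M_2 = R_Ax - M_A - M₀  [x>a] with R_A=81/25, M_A=72/25 = (81/25)·(16/5) - (72/25) - 9 = -189/125 kN·m
Load 3 — triangular load w₀=2 kN/m (0→w₀ over full span):
  M_3 = 3w₀Lx/20 - w₀L²/30 - w₀x³/(6L) = 3·2·4·(16/5)/20 - 2·4²/30 - 2·(16/5)³/(6·4) = 16/375 kN·m
Load 4 — applied couple M₀=8 kN·m at a=2 m (b=L-a=2):
  M_4 = R_Ax - M_A - M₀  [x>a] with R_A=3, M_A=2 = 3·(16/5) - 2 - 8 = -2/5 kN·m
Superposition: M = Σ M_i = -367/125 kN·m ≈ -2.936000 kN·m

M(16/5) = -367/125 kN·m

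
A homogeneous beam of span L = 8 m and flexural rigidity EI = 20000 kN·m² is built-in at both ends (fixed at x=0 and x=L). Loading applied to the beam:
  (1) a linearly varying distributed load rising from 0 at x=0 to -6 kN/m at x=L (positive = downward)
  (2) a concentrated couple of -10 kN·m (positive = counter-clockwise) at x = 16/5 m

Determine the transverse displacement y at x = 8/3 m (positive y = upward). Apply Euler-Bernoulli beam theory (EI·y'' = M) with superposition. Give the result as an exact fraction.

Load 1 — triangular load w₀=-6 kN/m (0→w₀ over full span):
  y_1 = -w₀x²(L-x)²(x+2L)/(120LEI) = -(-6)·(8/3)²·(8-(8/3))²·((8/3)+2·8)/(120·8·20000) = 896/759375 m
Load 2 — applied couple M₀=-10 kN·m at a=16/5 m (b=L-a=24/5):
  y_2 = (R_Ax³/6 - M_Ax²/2)/EI  [x≤a] with R_A=-9/5, M_A=-6/5 = ((-9/5)·(8/3)³/6 - (-6/5)·(8/3)²/2)/20000 = -2/28125 m
Superposition: y = Σ y_i = 842/759375 m ≈ 0.001109 m

y(8/3) = 842/759375 m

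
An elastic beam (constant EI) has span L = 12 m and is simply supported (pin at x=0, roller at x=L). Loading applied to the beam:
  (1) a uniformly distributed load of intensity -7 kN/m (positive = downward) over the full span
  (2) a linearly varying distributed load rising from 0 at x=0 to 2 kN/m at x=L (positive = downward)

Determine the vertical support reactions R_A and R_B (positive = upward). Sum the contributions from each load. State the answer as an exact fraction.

R_A = -38 kN, R_B = -34 kN

Load 1 — uniform load w=-7 kN/m over full span:
  R_A = wL/2 = (-7)·12/2 = -42 kN
  R_B = wL/2 = (-7)·12/2 = -42 kN
Load 2 — triangular load w₀=2 kN/m (0→w₀ over full span):
  R_A = w₀L/6 = 2·12/6 = 4 kN
  R_B = w₀L/3 = 2·12/3 = 8 kN
Superposition: R_A = -38 kN, R_B = -34 kN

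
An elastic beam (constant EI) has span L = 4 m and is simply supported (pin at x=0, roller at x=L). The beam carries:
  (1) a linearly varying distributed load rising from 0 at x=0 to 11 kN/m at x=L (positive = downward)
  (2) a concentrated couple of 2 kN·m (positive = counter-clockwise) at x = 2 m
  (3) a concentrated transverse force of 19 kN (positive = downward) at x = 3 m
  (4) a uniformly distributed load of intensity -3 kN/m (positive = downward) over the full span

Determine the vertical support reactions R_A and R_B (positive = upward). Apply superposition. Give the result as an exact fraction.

Load 1 — triangular load w₀=11 kN/m (0→w₀ over full span):
  R_A = w₀L/6 = 11·4/6 = 22/3 kN
  R_B = w₀L/3 = 11·4/3 = 44/3 kN
Load 2 — applied couple M₀=2 kN·m at a=2 m (b=L-a=2):
  R_A = M₀/L = 2/4 = 1/2 kN
  R_B = -M₀/L = -2/4 = -1/2 kN
Load 3 — point force P=19 kN at a=3 m (b=L-a=1):
  R_A = Pb/L = 19·1/4 = 19/4 kN
  R_B = Pa/L = 19·3/4 = 57/4 kN
Load 4 — uniform load w=-3 kN/m over full span:
  R_A = wL/2 = (-3)·4/2 = -6 kN
  R_B = wL/2 = (-3)·4/2 = -6 kN
Superposition: R_A = 79/12 kN, R_B = 269/12 kN

R_A = 79/12 kN, R_B = 269/12 kN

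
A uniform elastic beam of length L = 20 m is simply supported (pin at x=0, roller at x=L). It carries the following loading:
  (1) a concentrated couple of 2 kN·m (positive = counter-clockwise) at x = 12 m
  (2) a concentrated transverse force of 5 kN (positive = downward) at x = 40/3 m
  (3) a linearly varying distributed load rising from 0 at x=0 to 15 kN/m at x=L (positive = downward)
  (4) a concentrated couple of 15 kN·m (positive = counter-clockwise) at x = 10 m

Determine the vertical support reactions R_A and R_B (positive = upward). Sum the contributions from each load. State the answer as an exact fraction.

Load 1 — applied couple M₀=2 kN·m at a=12 m (b=L-a=8):
  R_A = M₀/L = 2/20 = 1/10 kN
  R_B = -M₀/L = -2/20 = -1/10 kN
Load 2 — point force P=5 kN at a=40/3 m (b=L-a=20/3):
  R_A = Pb/L = 5·(20/3)/20 = 5/3 kN
  R_B = Pa/L = 5·(40/3)/20 = 10/3 kN
Load 3 — triangular load w₀=15 kN/m (0→w₀ over full span):
  R_A = w₀L/6 = 15·20/6 = 50 kN
  R_B = w₀L/3 = 15·20/3 = 100 kN
Load 4 — applied couple M₀=15 kN·m at a=10 m (b=L-a=10):
  R_A = M₀/L = 15/20 = 3/4 kN
  R_B = -M₀/L = -15/20 = -3/4 kN
Superposition: R_A = 3151/60 kN, R_B = 6149/60 kN

R_A = 3151/60 kN, R_B = 6149/60 kN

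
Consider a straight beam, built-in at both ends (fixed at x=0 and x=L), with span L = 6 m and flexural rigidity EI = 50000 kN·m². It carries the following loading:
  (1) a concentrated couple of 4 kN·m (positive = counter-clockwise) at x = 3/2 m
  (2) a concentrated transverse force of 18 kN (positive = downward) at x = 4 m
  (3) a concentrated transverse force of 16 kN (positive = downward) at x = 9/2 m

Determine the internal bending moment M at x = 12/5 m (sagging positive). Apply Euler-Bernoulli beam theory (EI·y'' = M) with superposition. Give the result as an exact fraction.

Load 1 — applied couple M₀=4 kN·m at a=3/2 m (b=L-a=9/2):
  M_1 = R_Ax - M_A - M₀  [x>a] with R_A=3/4, M_A=-3/4 = (3/4)·(12/5) - (-3/4) - 4 = -29/20 kN·m
Load 2 — point force P=18 kN at a=4 m (b=L-a=2):
  M_2 = Pb²(3a+b)x/L³ - Pab²/L²  [x≤a] = 18·2²·(3·4+2)·(12/5)/6³ - 18·4·2²/6² = 16/5 kN·m
Load 3 — point force P=16 kN at a=9/2 m (b=L-a=3/2):
  M_3 = Pb²(3a+b)x/L³ - Pab²/L²  [x≤a] = 16·(3/2)²·(3·(9/2)+(3/2))·(12/5)/6³ - 16·(9/2)·(3/2)²/6² = 3/2 kN·m
Superposition: M = Σ M_i = 13/4 kN·m ≈ 3.250000 kN·m

M(12/5) = 13/4 kN·m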